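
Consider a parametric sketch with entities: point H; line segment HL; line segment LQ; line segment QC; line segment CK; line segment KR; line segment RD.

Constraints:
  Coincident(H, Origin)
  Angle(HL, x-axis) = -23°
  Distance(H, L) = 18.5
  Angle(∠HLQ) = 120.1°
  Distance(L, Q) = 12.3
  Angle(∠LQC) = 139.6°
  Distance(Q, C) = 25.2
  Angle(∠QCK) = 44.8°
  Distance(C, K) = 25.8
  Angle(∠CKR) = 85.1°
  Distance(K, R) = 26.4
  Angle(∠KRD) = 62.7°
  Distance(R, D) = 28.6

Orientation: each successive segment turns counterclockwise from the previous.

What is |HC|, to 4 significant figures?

40.77

∠HLQ = 120.1° gives LQ at 36.90° from the x-axis; with |LQ| = 12.3, Q = (26.87, 0.1566). ∠LQC = 139.6° gives QC at 77.30° from the x-axis; with |QC| = 25.2, C = (32.41, 24.74). Then |HC| = |C − H| = 40.77.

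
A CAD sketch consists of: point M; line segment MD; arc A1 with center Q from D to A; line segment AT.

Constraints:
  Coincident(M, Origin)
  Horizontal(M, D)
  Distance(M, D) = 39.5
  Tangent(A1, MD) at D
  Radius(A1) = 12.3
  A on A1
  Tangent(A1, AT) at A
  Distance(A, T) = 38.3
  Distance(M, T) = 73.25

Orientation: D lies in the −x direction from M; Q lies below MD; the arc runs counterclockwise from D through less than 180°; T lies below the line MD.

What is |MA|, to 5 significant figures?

53.101

M is at the origin; M and D share the same y with |MD| = 39.5 and D on the −x side, so D = (-39.500, 0.0000). Tangency of A1 to MD means the radius QD is perpendicular to MD, so Q = D + (0, -12.3) = (-39.500, -12.300). Since QA ⟂ AT (tangency), |QT| = √(12.3² + 38.3²) = 40.227 regardless of where A sits on A1. So T lies on both circle(M, 73.25) and circle(Q, 40.227); the below-MD intersection is T = (-53.531, -50.000). A is the foot of the tangent from T: A = (-51.787, -11.740).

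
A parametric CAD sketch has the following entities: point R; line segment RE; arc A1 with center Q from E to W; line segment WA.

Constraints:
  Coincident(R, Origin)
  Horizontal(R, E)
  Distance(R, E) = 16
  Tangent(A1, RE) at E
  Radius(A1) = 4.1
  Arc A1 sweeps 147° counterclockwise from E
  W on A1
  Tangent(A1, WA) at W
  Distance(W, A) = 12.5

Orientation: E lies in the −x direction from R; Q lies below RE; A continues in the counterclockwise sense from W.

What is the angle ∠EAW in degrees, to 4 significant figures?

27.10°

R is at the origin; R and E share the same y with |RE| = 16.0 and E on the −x side, so E = (-16.00, 0.000). A1 meets RE tangentially, so QE is at right angles to RE, so Q = E + (0, -4.1) = (-16.00, -4.100). On A1, E sits at bearing 90° from Q; a 147° counterclockwise sweep puts W at bearing 237°, so W = Q + 4.1·(cos 237°, sin 237°) = (-18.23, -7.539). Since A1 is tangent to WA there, QW ⟂ WA, so WA runs along (−sin 237°, cos 237°); with |WA| = 12.5, A = (-7.750, -14.35). Then cos ∠EAW = AE·AW / (|AE||AW|), giving 27.10°.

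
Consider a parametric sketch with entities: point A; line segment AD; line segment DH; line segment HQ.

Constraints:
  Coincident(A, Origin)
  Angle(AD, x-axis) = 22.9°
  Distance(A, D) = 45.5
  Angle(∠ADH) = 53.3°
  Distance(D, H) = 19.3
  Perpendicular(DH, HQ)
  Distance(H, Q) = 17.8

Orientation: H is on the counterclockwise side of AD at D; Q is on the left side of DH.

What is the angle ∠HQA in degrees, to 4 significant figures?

157.1°

A is at the origin; AD runs at 22.9° with length 45.5, so D = 45.5·(cos 22.9°, sin 22.9°) = (41.91, 17.71). ∠ADH = 53.3°, so DH runs at 22.9° + (180° − 53.3°) = 149.6° from the x-axis; with |DH| = 19.3, H = D + 19.3·(cos 149.6°, sin 149.6°) = (25.27, 27.47). DH ⟂ HQ; with |HQ| = 17.8 on the left of DH, Q = H + 17.8·(-0.5060, -0.8625) = (16.26, 12.12). Then cos ∠HQA = QH·QA / (|QH||QA|), giving 157.1°.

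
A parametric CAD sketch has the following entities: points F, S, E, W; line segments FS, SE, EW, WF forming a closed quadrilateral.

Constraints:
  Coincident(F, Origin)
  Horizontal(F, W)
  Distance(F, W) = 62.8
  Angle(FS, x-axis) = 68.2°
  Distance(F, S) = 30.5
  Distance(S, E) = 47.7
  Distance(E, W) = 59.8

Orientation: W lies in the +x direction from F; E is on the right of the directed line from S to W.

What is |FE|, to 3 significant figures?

20.1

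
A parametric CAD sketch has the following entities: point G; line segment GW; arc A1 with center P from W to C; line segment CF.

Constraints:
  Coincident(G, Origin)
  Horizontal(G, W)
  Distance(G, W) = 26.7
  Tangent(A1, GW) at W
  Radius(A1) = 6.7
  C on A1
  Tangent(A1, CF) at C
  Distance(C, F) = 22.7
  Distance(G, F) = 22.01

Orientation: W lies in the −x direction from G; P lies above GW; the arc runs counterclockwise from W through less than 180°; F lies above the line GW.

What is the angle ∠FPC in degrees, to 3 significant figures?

73.6°

G is at the origin; G and W share the same y with |GW| = 26.7 and W on the −x side, so W = (-26.7, 0.00). A1 meets GW tangentially, so PW is at right angles to GW, so P = W + (0, 6.7) = (-26.7, 6.70). Since PC ⟂ CF (tangency), |PF| = √(6.7² + 22.7²) = 23.7 regardless of where C sits on A1. So F lies on both circle(G, 22.01) and circle(P, 23.7); the above-GW intersection is F = (-7.59, 20.7). C is the foot of the tangent from F: C = (-21.4, 2.63).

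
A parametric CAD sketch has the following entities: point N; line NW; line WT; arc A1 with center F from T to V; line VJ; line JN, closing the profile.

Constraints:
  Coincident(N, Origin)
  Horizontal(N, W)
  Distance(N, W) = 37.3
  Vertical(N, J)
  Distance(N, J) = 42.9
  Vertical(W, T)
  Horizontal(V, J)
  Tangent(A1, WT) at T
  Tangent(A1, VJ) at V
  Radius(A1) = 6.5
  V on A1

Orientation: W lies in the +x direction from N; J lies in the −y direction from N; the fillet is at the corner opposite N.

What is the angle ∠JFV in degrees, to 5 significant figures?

78.083°

N is at the origin; N and W share the same y with |NW| = 37.3 and W on the +x side, so W = (37.300, 0.0000). N and J share the same x with |NJ| = 42.9 and J on the −y side, so J = (0.0000, -42.900). The virtual corner opposite N is at (37.300, -42.900). A1 meets WT tangentially, so FT is at right angles to WT and A1 meets VJ tangentially, so FV is at right angles to VJ, with radius 6.5, so the center F sits 6.5 in from both sides at F = (30.800, -36.400). That places the tangent points at T = (37.300, -36.400) on WT and V = (30.800, -42.900) on VJ. Then cos ∠JFV = FJ·FV / (|FJ||FV|), giving 78.083°.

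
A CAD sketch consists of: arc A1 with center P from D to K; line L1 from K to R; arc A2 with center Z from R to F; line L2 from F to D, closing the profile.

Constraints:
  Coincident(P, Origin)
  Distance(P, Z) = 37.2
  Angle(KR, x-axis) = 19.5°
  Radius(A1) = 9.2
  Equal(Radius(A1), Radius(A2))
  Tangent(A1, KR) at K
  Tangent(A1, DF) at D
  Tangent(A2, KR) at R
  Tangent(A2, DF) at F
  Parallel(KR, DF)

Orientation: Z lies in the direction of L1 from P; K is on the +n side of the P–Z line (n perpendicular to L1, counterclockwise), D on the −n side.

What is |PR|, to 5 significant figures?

38.321

The slot axis is L1's direction at 19.5°, so u = (cos 19.5°, sin 19.5°) = (0.94264, 0.33381) and n = (−sin 19.5°, cos 19.5°) = (-0.33381, 0.94264). P is at the origin and Z lies 37.2 along u from P, so Z = 37.2·u = (35.066, 12.418). Tangency of A1 to both parallel lines with radius 9.2 puts K and D at P ± 9.2·n: K = (-3.0710, 8.6723), D = (3.0710, -8.6723). Equal radii place R and F the same way about Z: R = Z + 9.2·n = (31.995, 21.090), F = Z − 9.2·n = (38.137, 3.7453). Then |PR| = |R − P| = 38.321.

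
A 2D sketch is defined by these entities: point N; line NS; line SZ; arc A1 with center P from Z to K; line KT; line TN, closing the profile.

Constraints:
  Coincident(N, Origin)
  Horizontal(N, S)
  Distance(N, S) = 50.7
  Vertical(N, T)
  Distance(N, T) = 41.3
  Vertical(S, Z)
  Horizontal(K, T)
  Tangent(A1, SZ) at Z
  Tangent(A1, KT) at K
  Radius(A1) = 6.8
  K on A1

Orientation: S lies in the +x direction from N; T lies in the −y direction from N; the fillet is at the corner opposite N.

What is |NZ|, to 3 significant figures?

61.3

The virtual corner opposite N is at (50.7, -41.3). Since A1 is tangent to SZ there, PZ ⟂ SZ and since A1 is tangent to KT there, PK ⟂ KT, with radius 6.8, so the center P sits 6.8 in from both sides at P = (43.9, -34.5). That places the tangent points at Z = (50.7, -34.5) on SZ and K = (43.9, -41.3) on KT. Then |NZ| = |Z − N| = 61.3.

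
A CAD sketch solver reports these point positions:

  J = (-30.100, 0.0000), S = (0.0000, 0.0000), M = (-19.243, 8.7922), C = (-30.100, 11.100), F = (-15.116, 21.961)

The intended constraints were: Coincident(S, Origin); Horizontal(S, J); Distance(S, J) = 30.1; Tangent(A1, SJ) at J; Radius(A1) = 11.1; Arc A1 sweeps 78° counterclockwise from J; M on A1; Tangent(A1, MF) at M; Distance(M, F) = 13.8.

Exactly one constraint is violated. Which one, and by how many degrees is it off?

Tangent(A1, MF) at M — off by 5.40°.

S = (0.00, 0.00) ✓; S.y = 0.00, J.y = 0.00 ✓; |SJ| = 30.10 ✓; ∠(CJ, JS) = 90.00° ✓; |CJ| = 11.10 ✓; bearing(C→M) − bearing(C→J) = 78.00° ✓; |CM| = 11.10 ✓; ∠(CM, MF) = 95.40° ✗; |MF| = 13.80 ✓.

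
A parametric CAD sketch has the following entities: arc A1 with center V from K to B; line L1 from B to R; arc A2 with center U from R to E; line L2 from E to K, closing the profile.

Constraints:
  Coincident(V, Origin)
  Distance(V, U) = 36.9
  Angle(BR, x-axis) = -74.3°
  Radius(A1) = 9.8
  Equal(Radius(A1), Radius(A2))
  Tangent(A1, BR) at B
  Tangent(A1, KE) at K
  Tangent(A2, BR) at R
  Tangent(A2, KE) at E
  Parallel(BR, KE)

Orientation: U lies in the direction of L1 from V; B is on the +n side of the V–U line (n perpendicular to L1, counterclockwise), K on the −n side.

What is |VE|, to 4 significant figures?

38.18

Tangency of A1 to both parallel lines with radius 9.8 puts B and K at V ± 9.8·n: B = (9.434, 2.652), K = (-9.434, -2.652). Equal radii place R and E the same way about U: R = U + 9.8·n = (19.42, -32.87), E = U − 9.8·n = (0.5508, -38.18). Then |VE| = |E − V| = 38.18.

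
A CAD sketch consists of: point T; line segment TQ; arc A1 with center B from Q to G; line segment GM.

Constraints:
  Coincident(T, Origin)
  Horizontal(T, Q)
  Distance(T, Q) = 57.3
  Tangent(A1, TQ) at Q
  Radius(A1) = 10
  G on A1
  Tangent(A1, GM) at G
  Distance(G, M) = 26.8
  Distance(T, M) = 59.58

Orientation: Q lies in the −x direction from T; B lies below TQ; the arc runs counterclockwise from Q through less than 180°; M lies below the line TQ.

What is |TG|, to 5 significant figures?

66.876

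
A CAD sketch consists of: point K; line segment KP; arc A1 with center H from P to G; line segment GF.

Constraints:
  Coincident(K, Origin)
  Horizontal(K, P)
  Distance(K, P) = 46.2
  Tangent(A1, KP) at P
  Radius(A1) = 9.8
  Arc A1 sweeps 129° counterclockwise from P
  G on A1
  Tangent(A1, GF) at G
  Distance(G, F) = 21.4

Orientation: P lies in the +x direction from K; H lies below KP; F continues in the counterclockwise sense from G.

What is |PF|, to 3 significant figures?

33.1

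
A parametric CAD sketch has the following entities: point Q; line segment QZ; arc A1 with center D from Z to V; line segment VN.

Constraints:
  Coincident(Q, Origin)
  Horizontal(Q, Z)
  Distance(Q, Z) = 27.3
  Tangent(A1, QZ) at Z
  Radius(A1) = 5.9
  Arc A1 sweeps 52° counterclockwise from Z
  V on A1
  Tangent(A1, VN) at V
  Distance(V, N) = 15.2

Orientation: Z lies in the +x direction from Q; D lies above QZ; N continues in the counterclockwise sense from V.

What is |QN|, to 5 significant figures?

43.695

On A1, Z sits at bearing -90° from D; a 52° counterclockwise sweep puts V at bearing -38°, so V = D + 5.9·(cos -38°, sin -38°) = (31.949, 2.2676). Since A1 is tangent to VN there, DV ⟂ VN, so VN runs along (−sin -38°, cos -38°); with |VN| = 15.2, N = (41.307, 14.245). Then |QN| = |N − Q| = 43.695.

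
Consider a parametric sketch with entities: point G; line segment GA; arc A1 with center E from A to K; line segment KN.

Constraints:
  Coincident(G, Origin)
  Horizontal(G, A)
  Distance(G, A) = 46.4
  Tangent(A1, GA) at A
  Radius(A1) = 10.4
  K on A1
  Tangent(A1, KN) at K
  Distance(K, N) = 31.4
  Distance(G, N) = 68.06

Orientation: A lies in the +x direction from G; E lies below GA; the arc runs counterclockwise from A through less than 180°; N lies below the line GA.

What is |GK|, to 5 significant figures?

40.465

G is at the origin; GA is horizontal with |GA| = 46.4 and A on the +x side, so A = (46.400, 0.0000). A1 meets GA tangentially, so EA is at right angles to GA, so E = A + (0, -10.4) = (46.400, -10.400). Since EK ⟂ KN (tangency), |EN| = √(10.4² + 31.4²) = 33.077 regardless of where K sits on A1. So N lies on both circle(G, 68.06) and circle(E, 33.077); the below-GA intersection is N = (52.890, -42.835). K is the foot of the tangent from N: K = (37.361, -15.543).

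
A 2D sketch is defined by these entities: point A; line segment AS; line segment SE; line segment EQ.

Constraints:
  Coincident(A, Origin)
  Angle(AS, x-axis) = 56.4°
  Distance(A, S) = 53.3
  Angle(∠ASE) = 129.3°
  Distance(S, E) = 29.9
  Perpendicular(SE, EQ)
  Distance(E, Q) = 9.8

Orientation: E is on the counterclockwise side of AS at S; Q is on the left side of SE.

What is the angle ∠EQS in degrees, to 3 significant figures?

71.9°

A is at the origin; AS runs at 56.4° with length 53.3, so S = 53.3·(cos 56.4°, sin 56.4°) = (29.5, 44.4). ∠ASE = 129.3°, so SE runs at 56.4° + (180° − 129.3°) = 107° from the x-axis; with |SE| = 29.9, E = S + 29.9·(cos 107°, sin 107°) = (20.7, 73.0). SE is perpendicular to EQ; with |EQ| = 9.8 on the left of SE, Q = E + 9.8·(-0.956, -0.294) = (11.3, 70.1). Then cos ∠EQS = QE·QS / (|QE||QS|), giving 71.9°.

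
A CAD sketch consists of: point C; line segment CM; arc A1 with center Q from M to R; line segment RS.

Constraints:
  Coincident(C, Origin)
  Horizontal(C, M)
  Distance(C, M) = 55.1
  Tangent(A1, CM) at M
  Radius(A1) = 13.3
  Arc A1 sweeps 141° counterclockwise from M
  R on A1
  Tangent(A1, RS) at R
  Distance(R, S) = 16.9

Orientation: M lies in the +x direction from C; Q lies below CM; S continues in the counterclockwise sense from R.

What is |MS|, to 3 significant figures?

34.6

C is at the origin; C and M share the same y with |CM| = 55.1 and M on the +x side, so M = (55.1, 0.00). A1 meets CM tangentially, so QM is at right angles to CM, so Q = M + (0, -13.3) = (55.1, -13.3). On A1, M sits at bearing 90° from Q; a 141° counterclockwise sweep puts R at bearing 231°, so R = Q + 13.3·(cos 231°, sin 231°) = (46.7, -23.6). The tangent condition forces QR to be normal to RS, so RS runs along (−sin 231°, cos 231°); with |RS| = 16.9, S = (59.9, -34.3). Then |MS| = |S − M| = 34.6.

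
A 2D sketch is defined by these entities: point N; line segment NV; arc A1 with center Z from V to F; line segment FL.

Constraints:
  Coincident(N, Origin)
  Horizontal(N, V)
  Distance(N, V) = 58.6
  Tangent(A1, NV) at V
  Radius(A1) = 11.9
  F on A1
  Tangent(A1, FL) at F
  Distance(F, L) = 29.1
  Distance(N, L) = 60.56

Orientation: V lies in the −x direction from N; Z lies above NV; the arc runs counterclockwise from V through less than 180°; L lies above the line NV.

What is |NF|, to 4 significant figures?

48.06

Checks: |ZF| = 11.90 ✓; ∠(ZF, FL) = 90.00° ✓; |FL| = 29.10 ✓; |NL| = 60.56 ✓.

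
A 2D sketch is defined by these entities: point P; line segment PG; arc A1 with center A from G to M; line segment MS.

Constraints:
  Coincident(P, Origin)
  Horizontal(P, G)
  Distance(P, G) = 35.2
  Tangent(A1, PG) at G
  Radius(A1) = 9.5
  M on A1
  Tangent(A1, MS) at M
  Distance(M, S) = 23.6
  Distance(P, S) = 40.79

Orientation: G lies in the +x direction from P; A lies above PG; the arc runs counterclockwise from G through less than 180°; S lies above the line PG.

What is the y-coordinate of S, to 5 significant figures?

32.593

Checks: |AM| = 9.500 ✓; ∠(AM, MS) = 90.00° ✓; |MS| = 23.60 ✓; |PS| = 40.79 ✓.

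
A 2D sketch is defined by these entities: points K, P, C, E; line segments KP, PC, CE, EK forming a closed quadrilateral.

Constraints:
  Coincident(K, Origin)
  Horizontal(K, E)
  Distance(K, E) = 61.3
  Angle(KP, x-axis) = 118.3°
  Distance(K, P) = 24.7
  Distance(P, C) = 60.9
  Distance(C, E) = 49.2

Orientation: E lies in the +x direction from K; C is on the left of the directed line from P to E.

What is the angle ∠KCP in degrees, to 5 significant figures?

22.694°

K is at the origin; KE is horizontal with |KE| = 61.3 and E in +x, so E = (61.3, 0). KP runs at 118.3° with |KP| = 24.7, so P = (-11.710, 21.748). C is determined by |PC| = 60.9 and |CE| = 49.2 together: it lies at the intersection of circle(P, 60.9) and circle(E, 49.2). With |PE| = 76.180, the foot of the radical line on PE is 46.545 from P and the perpendicular offset is √(60.9² − 46.545²) = 39.273. Taking the left-of-PE solution: C = (44.110, 46.099).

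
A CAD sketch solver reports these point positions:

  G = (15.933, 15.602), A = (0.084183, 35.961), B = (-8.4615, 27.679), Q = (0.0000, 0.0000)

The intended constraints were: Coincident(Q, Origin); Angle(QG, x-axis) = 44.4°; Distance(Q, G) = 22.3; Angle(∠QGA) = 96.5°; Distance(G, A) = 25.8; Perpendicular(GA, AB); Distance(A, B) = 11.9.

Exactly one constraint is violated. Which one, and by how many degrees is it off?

Perpendicular(GA, AB) — off by 6.20°.

Q = (0.00, 0.00) ✓; QG at 44.40° ✓; |QG| = 22.30 ✓; ∠QGA = 96.50° ✓; |GA| = 25.80 ✓; ∠(GA, AB) = 96.20° ✗; |AB| = 11.90 ✓.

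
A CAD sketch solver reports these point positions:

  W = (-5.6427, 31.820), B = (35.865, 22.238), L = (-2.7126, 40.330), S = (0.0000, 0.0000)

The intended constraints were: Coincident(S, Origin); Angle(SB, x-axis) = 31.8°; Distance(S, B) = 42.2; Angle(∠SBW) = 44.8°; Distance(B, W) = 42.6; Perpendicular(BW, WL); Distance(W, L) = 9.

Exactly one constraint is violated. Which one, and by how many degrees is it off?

Perpendicular(BW, WL) — off by 6.00°.

S = (0.00, 0.00) ✓; SB at 31.80° ✓; |SB| = 42.20 ✓; ∠SBW = 44.80° ✓; |BW| = 42.60 ✓; ∠(BW, WL) = 96.00° ✗; |WL| = 9.000 ✓.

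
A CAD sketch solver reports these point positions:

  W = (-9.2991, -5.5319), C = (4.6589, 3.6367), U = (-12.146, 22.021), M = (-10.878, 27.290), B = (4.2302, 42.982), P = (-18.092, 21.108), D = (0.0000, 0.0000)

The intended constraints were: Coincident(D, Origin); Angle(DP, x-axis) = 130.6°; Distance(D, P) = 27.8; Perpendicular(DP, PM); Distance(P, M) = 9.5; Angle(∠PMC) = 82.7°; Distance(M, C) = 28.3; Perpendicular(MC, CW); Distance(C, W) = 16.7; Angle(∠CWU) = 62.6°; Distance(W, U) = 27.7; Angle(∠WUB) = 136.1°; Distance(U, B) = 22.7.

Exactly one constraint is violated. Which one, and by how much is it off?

Distance(U, B) = 22.7 — off by 3.90.

D = (0.00, 0.00) ✓; DP at 130.6° ✓; |DP| = 27.80 ✓; ∠(DP, PM) = 90.01° ✓; |PM| = 9.500 ✓; ∠PMC = 82.70° ✓; |MC| = 28.30 ✓; ∠(MC, CW) = 90.00° ✓; |CW| = 16.70 ✓; ∠CWU = 62.60° ✓; |WU| = 27.70 ✓; ∠WUB = 136.1° ✓; |UB| = 26.60 ✗.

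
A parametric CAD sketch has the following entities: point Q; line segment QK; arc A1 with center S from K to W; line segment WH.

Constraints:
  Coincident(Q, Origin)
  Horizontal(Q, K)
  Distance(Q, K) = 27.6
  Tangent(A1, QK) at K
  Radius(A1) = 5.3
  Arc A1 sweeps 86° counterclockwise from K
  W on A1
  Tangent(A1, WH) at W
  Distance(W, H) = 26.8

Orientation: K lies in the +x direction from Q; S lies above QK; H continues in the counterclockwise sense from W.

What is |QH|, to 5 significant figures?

47.018

Q is at the origin; Q and K share the same y with |QK| = 27.6 and K on the +x side, so K = (27.600, 0.0000). The tangent condition forces SK to be normal to QK, so S = K + (0, 5.3) = (27.600, 5.3000). On A1, K sits at bearing -90° from S; an 86° counterclockwise sweep puts W at bearing -4°, so W = S + 5.3·(cos -4°, sin -4°) = (32.887, 4.9303). Tangency of A1 to WH means the radius SW is perpendicular to WH, so WH runs along (−sin -4°, cos -4°); with |WH| = 26.8, H = (34.757, 31.665). Then |QH| = |H − Q| = 47.018.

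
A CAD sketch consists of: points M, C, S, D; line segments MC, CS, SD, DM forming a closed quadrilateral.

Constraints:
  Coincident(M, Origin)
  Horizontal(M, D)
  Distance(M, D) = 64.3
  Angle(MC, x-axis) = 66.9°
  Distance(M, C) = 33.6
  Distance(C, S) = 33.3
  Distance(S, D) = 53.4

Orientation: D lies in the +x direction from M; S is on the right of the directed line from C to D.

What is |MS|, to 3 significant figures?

11.2

M is at the origin; M and D share the same y with |MD| = 64.3 and D in +x, so D = (64.3, 0). MC runs at 66.9° with |MC| = 33.6, so C = (13.2, 30.9). S is determined by |CS| = 33.3 and |SD| = 53.4 together: it lies at the intersection of circle(C, 33.3) and circle(D, 53.4). With |CD| = 59.7, the foot of the radical line on CD is 15.3 from C and the perpendicular offset is √(33.3² − 15.3²) = 29.6. Taking the right-of-CD solution: S = (11.0, -2.32).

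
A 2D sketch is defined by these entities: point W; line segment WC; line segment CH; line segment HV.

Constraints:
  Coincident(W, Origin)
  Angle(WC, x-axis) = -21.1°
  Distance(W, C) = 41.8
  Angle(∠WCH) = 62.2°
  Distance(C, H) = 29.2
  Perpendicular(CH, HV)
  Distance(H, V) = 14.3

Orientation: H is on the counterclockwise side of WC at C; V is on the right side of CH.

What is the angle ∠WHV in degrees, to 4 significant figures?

165.3°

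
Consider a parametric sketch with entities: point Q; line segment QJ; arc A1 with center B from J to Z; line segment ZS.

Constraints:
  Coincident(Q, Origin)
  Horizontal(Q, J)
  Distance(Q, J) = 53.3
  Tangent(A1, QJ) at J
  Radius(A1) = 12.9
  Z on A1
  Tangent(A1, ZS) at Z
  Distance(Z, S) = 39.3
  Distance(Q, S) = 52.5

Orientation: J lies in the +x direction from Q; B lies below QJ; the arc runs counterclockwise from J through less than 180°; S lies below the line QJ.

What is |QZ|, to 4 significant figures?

42.08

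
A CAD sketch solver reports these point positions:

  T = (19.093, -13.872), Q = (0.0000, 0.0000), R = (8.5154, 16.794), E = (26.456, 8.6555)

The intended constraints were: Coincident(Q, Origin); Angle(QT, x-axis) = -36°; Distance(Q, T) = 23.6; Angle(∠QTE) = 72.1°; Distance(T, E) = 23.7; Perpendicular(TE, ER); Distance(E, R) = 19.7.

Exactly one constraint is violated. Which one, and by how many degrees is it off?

Perpendicular(TE, ER) — off by 6.30°.

Q = (0.00, 0.00) ✓; QT at -36.00° ✓; |QT| = 23.60 ✓; ∠QTE = 72.10° ✓; |TE| = 23.70 ✓; ∠(TE, ER) = 83.70° ✗; |ER| = 19.70 ✓.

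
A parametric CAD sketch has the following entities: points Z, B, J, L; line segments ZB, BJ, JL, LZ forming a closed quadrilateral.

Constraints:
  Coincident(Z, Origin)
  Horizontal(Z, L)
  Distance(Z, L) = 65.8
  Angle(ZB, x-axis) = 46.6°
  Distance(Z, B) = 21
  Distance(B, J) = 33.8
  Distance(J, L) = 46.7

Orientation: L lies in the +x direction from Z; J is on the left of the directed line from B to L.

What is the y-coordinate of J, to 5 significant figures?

38.333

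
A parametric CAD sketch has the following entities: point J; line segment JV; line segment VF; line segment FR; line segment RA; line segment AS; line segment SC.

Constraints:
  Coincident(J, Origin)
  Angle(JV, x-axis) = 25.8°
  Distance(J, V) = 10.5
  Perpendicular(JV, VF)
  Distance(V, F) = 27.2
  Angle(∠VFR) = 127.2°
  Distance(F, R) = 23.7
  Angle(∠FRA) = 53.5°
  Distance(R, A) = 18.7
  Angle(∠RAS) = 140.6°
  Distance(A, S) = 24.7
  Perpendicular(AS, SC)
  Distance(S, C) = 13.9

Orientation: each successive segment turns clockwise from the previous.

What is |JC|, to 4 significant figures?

21.51

∠RAS = 140.6° gives AS at 77.10° from the x-axis; with |AS| = 24.7, S = (7.702, -0.2237). AS ⟂ SC, so SC runs at -12.90°; with |SC| = 13.9, C = (21.25, -3.327). Then |JC| = |C − J| = 21.51.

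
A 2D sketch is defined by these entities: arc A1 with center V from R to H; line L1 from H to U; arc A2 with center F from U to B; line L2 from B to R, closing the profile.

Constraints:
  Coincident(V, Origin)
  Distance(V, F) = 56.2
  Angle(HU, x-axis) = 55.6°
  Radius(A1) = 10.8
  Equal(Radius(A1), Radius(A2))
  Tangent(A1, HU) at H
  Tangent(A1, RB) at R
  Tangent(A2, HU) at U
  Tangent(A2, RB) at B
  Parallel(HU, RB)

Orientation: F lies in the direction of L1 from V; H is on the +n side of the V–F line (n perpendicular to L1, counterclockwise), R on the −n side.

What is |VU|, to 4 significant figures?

57.23

The slot axis is L1's direction at 55.6°, so u = (cos 55.6°, sin 55.6°) = (0.5650, 0.8251) and n = (−sin 55.6°, cos 55.6°) = (-0.8251, 0.5650). V is at the origin and F lies 56.2 along u from V, so F = 56.2·u = (31.75, 46.37). Tangency of A1 to both parallel lines with radius 10.8 puts H and R at V ± 10.8·n: H = (-8.911, 6.102), R = (8.911, -6.102). Equal radii place U and B the same way about F: U = F + 10.8·n = (22.84, 52.47), B = F − 10.8·n = (40.66, 40.27). Then |VU| = |U − V| = 57.23.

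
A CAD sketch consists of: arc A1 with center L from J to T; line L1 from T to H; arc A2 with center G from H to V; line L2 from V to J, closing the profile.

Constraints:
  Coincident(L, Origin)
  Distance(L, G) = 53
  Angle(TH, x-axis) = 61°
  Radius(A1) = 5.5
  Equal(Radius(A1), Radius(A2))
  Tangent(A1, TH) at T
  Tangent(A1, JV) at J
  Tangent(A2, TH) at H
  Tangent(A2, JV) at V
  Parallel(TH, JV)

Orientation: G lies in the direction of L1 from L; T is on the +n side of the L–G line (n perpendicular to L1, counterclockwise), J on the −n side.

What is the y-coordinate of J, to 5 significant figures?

-2.6665

The slot axis is L1's direction at 61.0°, so u = (cos 61.0°, sin 61.0°) = (0.48481, 0.87462) and n = (−sin 61.0°, cos 61.0°) = (-0.87462, 0.48481). L is at the origin and G lies 53.0 along u from L, so G = 53.0·u = (25.695, 46.355). Tangency of A1 to both parallel lines with radius 5.5 puts T and J at L ± 5.5·n: T = (-4.8104, 2.6665), J = (4.8104, -2.6665). So J.y = -2.6665.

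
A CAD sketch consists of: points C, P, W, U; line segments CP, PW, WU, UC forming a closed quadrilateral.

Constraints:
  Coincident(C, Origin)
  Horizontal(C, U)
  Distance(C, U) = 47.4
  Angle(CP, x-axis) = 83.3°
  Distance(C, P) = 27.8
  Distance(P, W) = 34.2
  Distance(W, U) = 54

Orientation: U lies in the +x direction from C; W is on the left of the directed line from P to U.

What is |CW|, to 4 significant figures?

58.11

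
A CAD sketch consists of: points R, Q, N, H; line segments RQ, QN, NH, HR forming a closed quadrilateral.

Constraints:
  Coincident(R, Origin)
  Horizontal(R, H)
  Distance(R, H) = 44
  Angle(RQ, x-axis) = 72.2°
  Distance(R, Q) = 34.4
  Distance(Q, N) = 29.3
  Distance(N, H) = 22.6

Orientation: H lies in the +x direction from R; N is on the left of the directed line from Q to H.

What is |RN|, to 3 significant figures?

43.4

R is at the origin; RH is horizontal with |RH| = 44.0 and H in +x, so H = (44.0, 0). RQ runs at 72.2° with |RQ| = 34.4, so Q = (10.5, 32.8). N is determined by |QN| = 29.3 and |NH| = 22.6 together: it lies at the intersection of circle(Q, 29.3) and circle(H, 22.6). With |QH| = 46.8, the foot of the radical line on QH is 27.1 from Q and the perpendicular offset is √(29.3² − 27.1²) = 11.1. Taking the left-of-QH solution: N = (37.6, 21.7).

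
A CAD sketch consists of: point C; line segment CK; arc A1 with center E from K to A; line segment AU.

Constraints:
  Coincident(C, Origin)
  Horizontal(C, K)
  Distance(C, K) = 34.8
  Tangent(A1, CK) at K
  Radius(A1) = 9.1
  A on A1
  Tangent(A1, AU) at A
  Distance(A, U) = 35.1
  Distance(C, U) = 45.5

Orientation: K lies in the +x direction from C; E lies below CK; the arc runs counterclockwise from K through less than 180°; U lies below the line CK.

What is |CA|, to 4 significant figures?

26.88

Checks: ∠(EK, KC) = 90.00° ✓; |EK| = 9.100 ✓; |EA| = 9.100 ✓; ∠(EA, AU) = 90.00° ✓; |AU| = 35.10 ✓; |CU| = 45.50 ✓.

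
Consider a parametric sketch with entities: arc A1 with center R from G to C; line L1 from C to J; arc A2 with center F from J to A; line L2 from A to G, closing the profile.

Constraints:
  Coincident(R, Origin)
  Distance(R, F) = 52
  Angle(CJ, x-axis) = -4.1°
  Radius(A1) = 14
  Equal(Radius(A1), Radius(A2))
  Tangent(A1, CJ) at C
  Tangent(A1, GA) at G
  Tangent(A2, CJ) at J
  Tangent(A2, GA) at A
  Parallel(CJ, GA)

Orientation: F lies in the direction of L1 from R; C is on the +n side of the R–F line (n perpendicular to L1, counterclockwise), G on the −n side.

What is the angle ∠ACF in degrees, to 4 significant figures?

13.23°

The slot axis is L1's direction at -4.1°, so u = (cos -4.1°, sin -4.1°) = (0.9974, -0.07150) and n = (−sin -4.1°, cos -4.1°) = (0.07150, 0.9974). R is at the origin and F lies 52.0 along u from R, so F = 52.0·u = (51.87, -3.718). Tangency of A1 to both parallel lines with radius 14.0 puts C and G at R ± 14.0·n: C = (1.001, 13.96), G = (-1.001, -13.96). Equal radii place J and A the same way about F: J = F + 14.0·n = (52.87, 10.25), A = F − 14.0·n = (50.87, -17.68). Then cos ∠ACF = CA·CF / (|CA||CF|), giving 13.23°.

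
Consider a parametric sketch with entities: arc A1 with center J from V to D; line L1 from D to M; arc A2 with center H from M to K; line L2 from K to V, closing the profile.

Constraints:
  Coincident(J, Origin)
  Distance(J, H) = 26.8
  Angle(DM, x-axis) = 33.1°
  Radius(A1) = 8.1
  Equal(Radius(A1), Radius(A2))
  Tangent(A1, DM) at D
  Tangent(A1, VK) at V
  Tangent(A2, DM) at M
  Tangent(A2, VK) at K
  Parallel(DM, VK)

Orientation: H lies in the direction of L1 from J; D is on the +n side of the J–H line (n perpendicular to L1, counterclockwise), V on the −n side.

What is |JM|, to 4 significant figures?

28.00

The slot axis is L1's direction at 33.1°, so u = (cos 33.1°, sin 33.1°) = (0.8377, 0.5461) and n = (−sin 33.1°, cos 33.1°) = (-0.5461, 0.8377). J is at the origin and H lies 26.8 along u from J, so H = 26.8·u = (22.45, 14.64). Tangency of A1 to both parallel lines with radius 8.1 puts D and V at J ± 8.1·n: D = (-4.423, 6.786), V = (4.423, -6.786). Equal radii place M and K the same way about H: M = H + 8.1·n = (18.03, 21.42), K = H − 8.1·n = (26.87, 7.850). Then |JM| = |M − J| = 28.00.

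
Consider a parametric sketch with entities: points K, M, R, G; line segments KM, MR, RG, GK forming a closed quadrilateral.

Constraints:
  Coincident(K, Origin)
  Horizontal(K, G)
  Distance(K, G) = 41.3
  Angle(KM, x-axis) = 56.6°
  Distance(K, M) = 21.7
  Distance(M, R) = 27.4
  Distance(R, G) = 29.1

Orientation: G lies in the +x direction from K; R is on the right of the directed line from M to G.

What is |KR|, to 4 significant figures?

16.52

Checks: |MR| = 27.40 ✓; |RG| = 29.10 ✓.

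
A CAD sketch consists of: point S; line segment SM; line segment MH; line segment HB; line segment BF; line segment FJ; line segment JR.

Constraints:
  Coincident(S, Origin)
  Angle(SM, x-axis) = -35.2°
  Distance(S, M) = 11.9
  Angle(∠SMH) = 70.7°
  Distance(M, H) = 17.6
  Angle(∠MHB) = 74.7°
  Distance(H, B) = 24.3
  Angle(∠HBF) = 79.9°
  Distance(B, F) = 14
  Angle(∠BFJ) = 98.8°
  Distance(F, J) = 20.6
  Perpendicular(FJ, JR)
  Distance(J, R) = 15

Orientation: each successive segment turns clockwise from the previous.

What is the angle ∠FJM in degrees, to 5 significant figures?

45.864°

S is at the origin; SM runs at -35.2° with length 11.9, so M = (9.7240, -6.8595). ∠SMH = 70.7° gives MH at -144.50° from the x-axis; with |MH| = 17.6, H = (-4.6044, -17.080). ∠MHB = 74.7° gives HB at 110.20° from the x-axis; with |HB| = 24.3, B = (-12.995, 5.7255). ∠HBF = 79.9° gives BF at 10.100° from the x-axis; with |BF| = 14.0, F = (0.78789, 8.1806). ∠BFJ = 98.8° gives FJ at -71.100° from the x-axis; with |FJ| = 20.6, J = (7.4606, -11.309). Then cos ∠FJM = JF·JM / (|JF||JM|), giving 45.864°.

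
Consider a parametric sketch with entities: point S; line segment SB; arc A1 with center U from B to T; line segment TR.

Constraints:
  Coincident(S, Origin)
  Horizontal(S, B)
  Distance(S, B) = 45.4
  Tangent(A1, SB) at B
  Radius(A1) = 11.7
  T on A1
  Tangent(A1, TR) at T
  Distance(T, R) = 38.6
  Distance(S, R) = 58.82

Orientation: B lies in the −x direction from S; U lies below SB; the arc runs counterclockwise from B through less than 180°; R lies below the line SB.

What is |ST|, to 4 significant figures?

57.87

Checks: ∠(UB, BS) = 90.00° ✓; |UB| = 11.70 ✓; |UT| = 11.70 ✓; ∠(UT, TR) = 90.00° ✓; |TR| = 38.60 ✓; |SR| = 58.82 ✓.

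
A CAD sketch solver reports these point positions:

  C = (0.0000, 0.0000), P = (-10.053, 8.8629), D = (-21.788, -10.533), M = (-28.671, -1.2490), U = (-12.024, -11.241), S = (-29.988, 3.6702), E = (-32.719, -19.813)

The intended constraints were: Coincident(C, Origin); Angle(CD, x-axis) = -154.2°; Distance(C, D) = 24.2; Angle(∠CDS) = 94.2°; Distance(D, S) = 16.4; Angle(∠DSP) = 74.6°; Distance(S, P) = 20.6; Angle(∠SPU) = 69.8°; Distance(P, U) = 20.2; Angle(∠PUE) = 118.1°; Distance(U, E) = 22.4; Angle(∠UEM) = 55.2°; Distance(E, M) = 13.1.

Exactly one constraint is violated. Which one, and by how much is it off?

Distance(E, M) = 13.1 — off by 5.90.

C = (0.00, 0.00) ✓; CD at -154.2° ✓; |CD| = 24.20 ✓; ∠CDS = 94.20° ✓; |DS| = 16.40 ✓; ∠DSP = 74.60° ✓; |SP| = 20.60 ✓; ∠SPU = 69.80° ✓; |PU| = 20.20 ✓; ∠PUE = 118.1° ✓; |UE| = 22.40 ✓; ∠UEM = 55.20° ✓; |EM| = 19.00 ✗.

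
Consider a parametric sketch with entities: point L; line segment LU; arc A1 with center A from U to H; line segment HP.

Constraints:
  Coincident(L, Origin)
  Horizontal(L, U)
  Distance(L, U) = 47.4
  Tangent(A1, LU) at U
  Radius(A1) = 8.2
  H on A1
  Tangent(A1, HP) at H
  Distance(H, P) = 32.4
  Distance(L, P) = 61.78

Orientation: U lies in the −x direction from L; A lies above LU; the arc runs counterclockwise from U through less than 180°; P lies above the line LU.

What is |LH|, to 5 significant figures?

40.561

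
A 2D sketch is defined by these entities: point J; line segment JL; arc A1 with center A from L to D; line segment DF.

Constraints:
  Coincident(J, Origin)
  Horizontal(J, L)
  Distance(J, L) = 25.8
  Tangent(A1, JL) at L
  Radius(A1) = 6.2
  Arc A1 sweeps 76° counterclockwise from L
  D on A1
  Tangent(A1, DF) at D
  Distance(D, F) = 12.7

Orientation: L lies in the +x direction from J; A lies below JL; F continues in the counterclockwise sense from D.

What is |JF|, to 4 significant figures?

23.85

J is at the origin; J and L share the same y with |JL| = 25.8 and L on the +x side, so L = (25.80, 0.000). The tangent condition forces AL to be normal to JL, so A = L + (0, -6.2) = (25.80, -6.200). On A1, L sits at bearing 90° from A; a 76° counterclockwise sweep puts D at bearing 166°, so D = A + 6.2·(cos 166°, sin 166°) = (19.78, -4.700). Tangency of A1 to DF means the radius AD is perpendicular to DF, so DF runs along (−sin 166°, cos 166°); with |DF| = 12.7, F = (16.71, -17.02). Then |JF| = |F − J| = 23.85.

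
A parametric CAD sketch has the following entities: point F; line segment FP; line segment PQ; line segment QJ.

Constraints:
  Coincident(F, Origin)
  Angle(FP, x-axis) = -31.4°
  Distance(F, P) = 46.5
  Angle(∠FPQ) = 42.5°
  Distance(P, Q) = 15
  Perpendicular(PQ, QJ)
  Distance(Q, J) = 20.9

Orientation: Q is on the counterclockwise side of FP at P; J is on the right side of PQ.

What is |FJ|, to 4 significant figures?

55.76

∠FPQ = 42.5°, so PQ runs at -31.4° + (180° − 42.5°) = 106.1° from the x-axis; with |PQ| = 15.0, Q = P + 15.0·(cos 106.1°, sin 106.1°) = (35.53, -9.815). PQ is perpendicular to QJ; with |QJ| = 20.9 on the right of PQ, J = Q + 20.9·(0.9608, 0.2773) = (55.61, -4.019). Then |FJ| = |J − F| = 55.76.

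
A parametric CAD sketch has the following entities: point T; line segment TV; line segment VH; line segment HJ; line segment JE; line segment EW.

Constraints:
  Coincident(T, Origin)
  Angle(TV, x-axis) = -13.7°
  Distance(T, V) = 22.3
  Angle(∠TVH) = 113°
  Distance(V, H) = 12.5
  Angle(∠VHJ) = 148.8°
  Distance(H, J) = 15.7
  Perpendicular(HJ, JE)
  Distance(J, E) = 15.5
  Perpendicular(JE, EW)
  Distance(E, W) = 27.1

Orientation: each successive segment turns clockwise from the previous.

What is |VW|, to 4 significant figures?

9.052

T is at the origin; TV runs at -13.7° with length 22.3, so V = (21.67, -5.281). ∠TVH = 113.0° gives VH at -80.70° from the x-axis; with |VH| = 12.5, H = (23.69, -17.62). ∠VHJ = 148.8° gives HJ at -111.9° from the x-axis; with |HJ| = 15.7, J = (17.83, -32.18). The perpendicularity gives JE at right angles to HJ, so JE runs at 158.1°; with |JE| = 15.5, E = (3.448, -26.40). JE ⟂ EW, so EW runs at 68.10°; with |EW| = 27.1, W = (13.56, -1.259). Then |VW| = |W − V| = 9.052.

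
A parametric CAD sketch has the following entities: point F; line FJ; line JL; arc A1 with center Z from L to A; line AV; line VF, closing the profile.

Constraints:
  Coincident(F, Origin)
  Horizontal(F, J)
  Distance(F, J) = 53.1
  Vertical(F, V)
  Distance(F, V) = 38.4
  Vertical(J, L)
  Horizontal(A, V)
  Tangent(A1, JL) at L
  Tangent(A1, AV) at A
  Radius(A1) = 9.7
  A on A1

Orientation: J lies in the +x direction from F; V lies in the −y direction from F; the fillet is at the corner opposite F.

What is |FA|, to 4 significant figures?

57.95

F is at the origin; F and J share the same y with |FJ| = 53.1 and J on the +x side, so J = (53.10, 0.000). F and V share the same x with |FV| = 38.4 and V on the −y side, so V = (0.000, -38.40). The virtual corner opposite F is at (53.10, -38.40). A1 meets JL tangentially, so ZL is at right angles to JL and A1 meets AV tangentially, so ZA is at right angles to AV, with radius 9.7, so the center Z sits 9.7 in from both sides at Z = (43.40, -28.70). That places the tangent points at L = (53.10, -28.70) on JL and A = (43.40, -38.40) on AV. Then |FA| = |A − F| = 57.95.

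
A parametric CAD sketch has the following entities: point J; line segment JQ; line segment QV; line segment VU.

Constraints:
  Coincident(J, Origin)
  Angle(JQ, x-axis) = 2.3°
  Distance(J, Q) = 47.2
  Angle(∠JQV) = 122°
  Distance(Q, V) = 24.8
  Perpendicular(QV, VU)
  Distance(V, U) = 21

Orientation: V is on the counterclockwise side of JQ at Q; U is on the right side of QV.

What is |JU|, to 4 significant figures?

78.78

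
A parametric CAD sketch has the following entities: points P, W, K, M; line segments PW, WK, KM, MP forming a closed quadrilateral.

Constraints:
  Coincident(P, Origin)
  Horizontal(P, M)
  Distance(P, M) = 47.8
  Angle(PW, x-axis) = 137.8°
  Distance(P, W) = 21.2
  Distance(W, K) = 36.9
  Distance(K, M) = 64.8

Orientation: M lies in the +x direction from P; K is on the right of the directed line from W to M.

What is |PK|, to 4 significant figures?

26.01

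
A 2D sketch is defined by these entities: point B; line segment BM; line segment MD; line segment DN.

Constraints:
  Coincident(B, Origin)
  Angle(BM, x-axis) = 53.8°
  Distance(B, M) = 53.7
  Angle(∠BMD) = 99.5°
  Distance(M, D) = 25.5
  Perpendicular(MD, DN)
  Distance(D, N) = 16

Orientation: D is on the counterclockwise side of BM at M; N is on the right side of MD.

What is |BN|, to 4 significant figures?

77.05

∠BMD = 99.5°, so MD runs at 53.8° + (180° − 99.5°) = 134.3° from the x-axis; with |MD| = 25.5, D = M + 25.5·(cos 134.3°, sin 134.3°) = (13.91, 61.58). MD ⟂ DN; with |DN| = 16.0 on the right of MD, N = D + 16.0·(0.7157, 0.6984) = (25.36, 72.76). Then |BN| = |N − B| = 77.05.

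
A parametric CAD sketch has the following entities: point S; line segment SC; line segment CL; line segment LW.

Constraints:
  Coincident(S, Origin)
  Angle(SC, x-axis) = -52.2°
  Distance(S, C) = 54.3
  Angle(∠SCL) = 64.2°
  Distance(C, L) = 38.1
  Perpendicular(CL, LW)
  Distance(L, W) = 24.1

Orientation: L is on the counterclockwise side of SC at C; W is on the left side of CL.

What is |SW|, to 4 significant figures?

28.70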